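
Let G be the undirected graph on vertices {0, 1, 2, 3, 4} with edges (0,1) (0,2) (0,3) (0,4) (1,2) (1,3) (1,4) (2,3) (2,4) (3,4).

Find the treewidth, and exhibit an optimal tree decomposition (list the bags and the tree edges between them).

Treewidth 4.
Bags: B1 = {0, 1, 2, 3, 4}
Tree: (single bag)

With just one bag of size 5, the width is 5 − 1 = 4, so tw(G) ≤ 4. For the lower bound, the 5 vertices {0, 1, 2, 3, 4} are pairwise adjacent, and any tree decomposition puts a clique entirely inside one bag — forcing width ≥ 4. Combining the bounds, tw(G) = 4.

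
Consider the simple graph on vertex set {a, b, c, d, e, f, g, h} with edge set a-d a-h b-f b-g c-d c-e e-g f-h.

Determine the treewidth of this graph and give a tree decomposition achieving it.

Treewidth 2.
One optimal decomposition is:
Bags: B1 = {b, e, g}  B2 = {b, c, e}  B3 = {b, c, d}  B4 = {a, b, d}  B5 = {a, b, h}  B6 = {b, f, h}
Tree: B1–B2, B2–B3, B3–B4, B4–B5, B5–B6

The largest bag has 3 vertices, giving width 2; this decomposition certifies tw(G) ≤ 2. Since b–g–e–c–d–a–h–f–b is a cycle in G, G is not acyclic. Forests are exactly the graphs of treewidth ≤ 1, so tw(G) ≥ 2. Combining the bounds, tw(G) = 2.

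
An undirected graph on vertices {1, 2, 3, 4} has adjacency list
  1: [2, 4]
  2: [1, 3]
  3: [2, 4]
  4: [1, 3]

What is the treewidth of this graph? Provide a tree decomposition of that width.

Treewidth 2.
Bags: B1 = {1, 2, 4}  B2 = {2, 3, 4}
Tree: B1–B2

The largest bag has 3 vertices, giving width 2; this decomposition certifies tw(G) ≤ 2. Since 4–1–2–3–4 is a cycle in G, G is not acyclic. Forests are exactly the graphs of treewidth ≤ 1, so tw(G) ≥ 2. Hence tw(G) = 2 exactly.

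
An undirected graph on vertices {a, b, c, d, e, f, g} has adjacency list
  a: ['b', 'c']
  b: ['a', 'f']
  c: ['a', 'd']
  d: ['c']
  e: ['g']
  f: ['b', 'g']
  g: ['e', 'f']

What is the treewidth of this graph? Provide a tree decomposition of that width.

Every bag has size at most 2, so the width is 2 − 1 = 1 and tw(G) ≤ 1. Since G has at least one edge (e.g. d–c), it is not an edgeless graph, so tw(G) ≥ 1. Combining the bounds, tw(G) = 1.

Treewidth 1.
One optimal decomposition is:
Bags: B1 = {c, d}  B2 = {a, c}  B3 = {a, b}  B4 = {b, f}  B5 = {f, g}  B6 = {e, g}
Tree: B1–B2, B2–B3, B3–B4, B4–B5, B5–B6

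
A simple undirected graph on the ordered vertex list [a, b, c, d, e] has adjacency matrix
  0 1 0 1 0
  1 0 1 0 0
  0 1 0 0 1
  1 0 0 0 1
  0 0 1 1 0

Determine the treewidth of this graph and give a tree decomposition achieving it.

The largest bag has 3 vertices, giving width 2; this decomposition certifies tw(G) ≤ 2. For the lower bound, G contains the cycle a–b–c–e–d–a, so G is not a forest; only forests have treewidth ≤ 1, hence tw(G) ≥ 2. Hence tw(G) = 2 exactly.

Treewidth 2.
Bags: B1 = {a, b, c}  B2 = {a, c, e}  B3 = {a, d, e}
Tree: B1–B2, B2–B3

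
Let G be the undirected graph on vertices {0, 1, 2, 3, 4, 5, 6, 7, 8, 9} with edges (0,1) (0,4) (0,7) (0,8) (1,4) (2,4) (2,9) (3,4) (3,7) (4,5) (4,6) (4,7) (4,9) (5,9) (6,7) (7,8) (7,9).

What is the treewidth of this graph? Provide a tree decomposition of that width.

Treewidth 2.
One such decomposition:
Bags: B1 = {4, 6, 7}  B2 = {0, 4, 7}  B3 = {4, 7, 9}  B4 = {0, 1, 4}  B5 = {4, 5, 9}  B6 = {0, 7, 8}  B7 = {3, 4, 7}  B8 = {2, 4, 9}
Tree: B1–B2, B1–B3, B2–B4, B3–B5, B2–B6, B2–B7, B3–B8

The largest bag has 3 vertices, giving width 2; this decomposition certifies tw(G) ≤ 2. On the other hand G contains the 3-clique {0, 7, 8}. A clique must lie in a single bag of any decomposition, so no decomposition can have width below 2. Hence tw(G) = 2 exactly.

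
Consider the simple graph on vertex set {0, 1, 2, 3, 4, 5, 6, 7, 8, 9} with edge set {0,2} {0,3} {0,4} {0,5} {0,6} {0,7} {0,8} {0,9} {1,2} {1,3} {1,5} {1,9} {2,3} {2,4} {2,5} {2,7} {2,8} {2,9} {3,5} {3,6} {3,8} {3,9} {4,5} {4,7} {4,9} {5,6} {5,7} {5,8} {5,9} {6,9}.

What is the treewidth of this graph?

A width-4 tree decomposition is:
Bags: B1 = {0, 2, 3, 5, 9}  B2 = {0, 2, 3, 5, 8}  B3 = {0, 3, 5, 6, 9}  B4 = {1, 2, 3, 5, 9}  B5 = {0, 2, 4, 5, 9}  B6 = {0, 2, 4, 5, 7}
Tree: B1–B2, B1–B3, B1–B4, B1–B5, B5–B6
The largest bag has 5 vertices, giving width 4; this decomposition certifies tw(G) ≤ 4. For the lower bound, the 5 vertices {0, 2, 3, 5, 8} are pairwise adjacent, and any tree decomposition puts a clique entirely inside one bag — forcing width ≥ 4. Therefore the treewidth is 4.

4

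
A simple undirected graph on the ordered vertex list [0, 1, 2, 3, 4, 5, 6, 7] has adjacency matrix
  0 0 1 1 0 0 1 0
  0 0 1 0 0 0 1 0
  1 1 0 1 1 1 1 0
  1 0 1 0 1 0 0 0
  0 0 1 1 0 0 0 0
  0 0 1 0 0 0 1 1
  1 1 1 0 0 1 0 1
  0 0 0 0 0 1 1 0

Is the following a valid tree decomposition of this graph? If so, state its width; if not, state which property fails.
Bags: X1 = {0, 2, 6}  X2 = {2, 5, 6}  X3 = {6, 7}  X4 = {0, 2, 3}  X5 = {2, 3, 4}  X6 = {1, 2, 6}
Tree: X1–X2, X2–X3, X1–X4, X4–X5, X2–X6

A tree decomposition must satisfy three properties: every vertex lies in some bag; for every edge, both endpoints lie together in some bag; and for every vertex, the bags containing it form a connected subtree. Here edge (5,7) lies in no bag, so the decomposition is invalid.

No — edge (5,7) lies in no bag.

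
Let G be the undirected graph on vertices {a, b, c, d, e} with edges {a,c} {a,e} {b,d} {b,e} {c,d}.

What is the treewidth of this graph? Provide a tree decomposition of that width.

Treewidth 2.
Bags: B1 = {a, b, e}  B2 = {a, b, d}  B3 = {a, c, d}
Tree: B1–B2, B2–B3

The largest bag has 3 vertices, giving width 2; this decomposition certifies tw(G) ≤ 2. For the lower bound, G contains the cycle a–e–b–d–c–a, so G is not a forest; only forests have treewidth ≤ 1, hence tw(G) ≥ 2. The upper and lower bounds meet at 2, so that is the treewidth.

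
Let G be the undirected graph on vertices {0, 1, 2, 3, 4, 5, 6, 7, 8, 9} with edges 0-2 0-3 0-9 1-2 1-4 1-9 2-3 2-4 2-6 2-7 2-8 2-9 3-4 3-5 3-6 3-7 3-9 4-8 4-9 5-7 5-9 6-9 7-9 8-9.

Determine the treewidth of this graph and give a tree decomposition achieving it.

The largest bag has 4 vertices, giving width 3; this decomposition certifies tw(G) ≤ 3. Conversely, {2, 4, 8, 9} is a clique of size 4, and the vertices of any clique must share a bag in every tree decomposition; so some bag has ≥ 4 vertices and tw(G) ≥ 3. Combining the bounds, tw(G) = 3.

Treewidth 3.
One optimal decomposition is:
Bags: B1 = {2, 3, 7, 9}  B2 = {2, 3, 4, 9}  B3 = {2, 4, 8, 9}  B4 = {2, 3, 6, 9}  B5 = {1, 2, 4, 9}  B6 = {0, 2, 3, 9}  B7 = {3, 5, 7, 9}
Tree: B1–B2, B2–B3, B2–B4, B3–B5, B4–B6, B1–B7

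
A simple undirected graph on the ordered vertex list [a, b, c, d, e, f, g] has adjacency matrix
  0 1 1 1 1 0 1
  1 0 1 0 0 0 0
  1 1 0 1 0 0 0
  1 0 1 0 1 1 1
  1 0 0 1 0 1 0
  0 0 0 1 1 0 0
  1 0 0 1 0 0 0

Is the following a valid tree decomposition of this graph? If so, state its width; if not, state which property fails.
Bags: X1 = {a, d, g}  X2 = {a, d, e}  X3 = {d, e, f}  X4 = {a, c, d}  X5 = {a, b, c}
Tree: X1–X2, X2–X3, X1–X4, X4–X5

Checking the three conditions: (i) the bags cover all of {a, b, c, d, e, f, g}; (ii) for each edge, some bag contains both endpoints; (iii) the bags containing any fixed vertex form a subtree. All hold, so the decomposition is valid with width 3 − 1 = 2.

Yes; width 2.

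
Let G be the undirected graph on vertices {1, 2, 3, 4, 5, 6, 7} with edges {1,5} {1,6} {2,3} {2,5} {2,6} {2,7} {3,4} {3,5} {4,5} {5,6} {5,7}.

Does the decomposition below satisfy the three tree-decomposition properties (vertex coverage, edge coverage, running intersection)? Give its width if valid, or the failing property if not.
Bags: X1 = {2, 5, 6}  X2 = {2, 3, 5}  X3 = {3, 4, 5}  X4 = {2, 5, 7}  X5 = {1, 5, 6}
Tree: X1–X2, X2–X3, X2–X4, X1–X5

Checking the three conditions: (i) the bags cover all of {1, 2, 3, 4, 5, 6, 7}; (ii) for each edge, some bag contains both endpoints; (iii) the bags containing any fixed vertex form a subtree. All hold, so the decomposition is valid with width 3 − 1 = 2.

Yes; width 2.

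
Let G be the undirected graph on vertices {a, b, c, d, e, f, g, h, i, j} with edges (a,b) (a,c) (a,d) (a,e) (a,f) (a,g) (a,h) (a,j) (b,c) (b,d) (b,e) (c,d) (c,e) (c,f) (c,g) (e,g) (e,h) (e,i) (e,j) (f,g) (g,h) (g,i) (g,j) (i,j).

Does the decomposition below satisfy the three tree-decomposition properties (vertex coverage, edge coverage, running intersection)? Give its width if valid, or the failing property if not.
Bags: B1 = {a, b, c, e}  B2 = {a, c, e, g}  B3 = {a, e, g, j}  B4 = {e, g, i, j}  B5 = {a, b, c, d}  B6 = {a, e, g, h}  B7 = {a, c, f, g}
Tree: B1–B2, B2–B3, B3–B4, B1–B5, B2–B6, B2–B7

Vertex coverage: the bags together contain {a, b, c, d, e, f, g, h, i, j}, the full vertex set. Edge coverage: each edge of G has both endpoints in at least one bag. Running intersection: for every vertex, the bags containing it form a connected subtree. All three properties hold, so this is a valid tree decomposition of width max|bag| − 1 = 3, and hence tw(G) ≤ 3.

Yes; width 3.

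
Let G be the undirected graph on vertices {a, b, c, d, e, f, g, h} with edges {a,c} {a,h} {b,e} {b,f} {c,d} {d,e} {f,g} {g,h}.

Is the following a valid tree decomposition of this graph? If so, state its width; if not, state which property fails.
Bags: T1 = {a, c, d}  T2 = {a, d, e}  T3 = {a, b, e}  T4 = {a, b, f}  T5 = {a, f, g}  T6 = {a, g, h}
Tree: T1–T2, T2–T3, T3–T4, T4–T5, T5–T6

Yes; width 2.

Checking the three conditions: (i) the bags cover all of {a, b, c, d, e, f, g, h}; (ii) for each edge, some bag contains both endpoints; (iii) the bags containing any fixed vertex form a subtree. All hold, so the decomposition is valid with width 3 − 1 = 2.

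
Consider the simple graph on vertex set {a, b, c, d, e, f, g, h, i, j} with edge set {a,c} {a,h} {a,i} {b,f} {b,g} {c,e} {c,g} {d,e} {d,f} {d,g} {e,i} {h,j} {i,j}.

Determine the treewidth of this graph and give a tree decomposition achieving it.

The largest bag has 3 vertices, giving width 2; this decomposition certifies tw(G) ≤ 2. For the lower bound, G contains the cycle b–f–d–g–b, so G is not a forest; only forests have treewidth ≤ 1, hence tw(G) ≥ 2. Therefore the treewidth is 2.

Treewidth 2.
One such decomposition:
Bags: B1 = {b, f, g}  B2 = {d, f, g}  B3 = {c, d, g}  B4 = {c, d, e}  B5 = {a, c, e}  B6 = {a, e, i}  B7 = {a, h, i}  B8 = {h, i, j}
Tree: B1–B2, B2–B3, B3–B4, B4–B5, B5–B6, B6–B7, B7–B8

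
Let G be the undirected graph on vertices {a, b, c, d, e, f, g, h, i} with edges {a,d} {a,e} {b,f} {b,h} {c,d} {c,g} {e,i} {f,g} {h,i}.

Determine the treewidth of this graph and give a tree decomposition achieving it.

Treewidth 2.
Bags: B1 = {a, d, e}  B2 = {c, d, e}  B3 = {c, e, g}  B4 = {e, f, g}  B5 = {b, e, f}  B6 = {b, e, h}  B7 = {e, h, i}
Tree: B1–B2, B2–B3, B3–B4, B4–B5, B5–B6, B6–B7

Each bag holds 3 vertices, so the decomposition has width 2, which upper-bounds the treewidth. Since e–a–d–c–g–f–b–h–i–e is a cycle in G, G is not acyclic. Forests are exactly the graphs of treewidth ≤ 1, so tw(G) ≥ 2. Therefore the treewidth is 2.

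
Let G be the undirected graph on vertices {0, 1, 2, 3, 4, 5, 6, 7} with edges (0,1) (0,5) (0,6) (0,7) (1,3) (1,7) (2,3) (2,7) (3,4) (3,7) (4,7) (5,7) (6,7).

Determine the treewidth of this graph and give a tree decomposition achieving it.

Every bag has size at most 3, so the width is 3 − 1 = 2 and tw(G) ≤ 2. On the other hand G contains the 3-clique {0, 1, 7}. A clique must lie in a single bag of any decomposition, so no decomposition can have width below 2. Combining the bounds, tw(G) = 2.

Treewidth 2.
One optimal decomposition is:
Bags: B1 = {3, 4, 7}  B2 = {1, 3, 7}  B3 = {2, 3, 7}  B4 = {0, 1, 7}  B5 = {0, 6, 7}  B6 = {0, 5, 7}
Tree: B1–B2, B1–B3, B2–B4, B4–B5, B5–B6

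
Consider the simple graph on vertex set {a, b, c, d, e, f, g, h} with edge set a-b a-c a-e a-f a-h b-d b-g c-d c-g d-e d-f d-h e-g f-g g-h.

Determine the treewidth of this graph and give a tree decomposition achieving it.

Treewidth 3.
One such decomposition:
Bags: B1 = {a, d, f, g}  B2 = {a, d, g, h}  B3 = {a, b, d, g}  B4 = {a, c, d, g}  B5 = {a, d, e, g}
Tree: B1–B2, B2–B3, B3–B4, B4–B5

Each bag holds 4 vertices, so the decomposition has width 3, which upper-bounds the treewidth. For the lower bound: the 4 vertex sets {d,f}, {a,h}, {g}, {b} are disjoint, each induces a connected subgraph, and every pair is joined by at least one edge of G. Contracting each set to a single vertex therefore yields K_{4} as a minor, and since treewidth is minor-monotone, tw(G) ≥ tw(K_{4}) = 3. Combining the bounds, tw(G) = 3.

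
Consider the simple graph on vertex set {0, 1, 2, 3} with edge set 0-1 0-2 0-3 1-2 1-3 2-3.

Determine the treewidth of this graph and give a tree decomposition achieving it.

Treewidth 3.
One optimal decomposition is:
Bags: B1 = {0, 1, 2, 3}
Tree: (single bag)

With just one bag of size 4, the width is 4 − 1 = 3, so tw(G) ≤ 3. For the lower bound, the 4 vertices {0, 1, 2, 3} are pairwise adjacent, and any tree decomposition puts a clique entirely inside one bag — forcing width ≥ 3. The upper and lower bounds meet at 3, so that is the treewidth.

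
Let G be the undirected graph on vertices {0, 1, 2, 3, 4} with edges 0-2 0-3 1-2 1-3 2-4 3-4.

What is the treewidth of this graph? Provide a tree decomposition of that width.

Each bag holds 3 vertices, so the decomposition has width 2, which upper-bounds the treewidth. Since 0–2–1–3–0 is a cycle in G, G is not acyclic. Forests are exactly the graphs of treewidth ≤ 1, so tw(G) ≥ 2. Therefore the treewidth is 2.

Treewidth 2.
One such decomposition:
Bags: B1 = {0, 2, 3}  B2 = {1, 2, 3}  B3 = {2, 3, 4}
Tree: B1–B2, B2–B3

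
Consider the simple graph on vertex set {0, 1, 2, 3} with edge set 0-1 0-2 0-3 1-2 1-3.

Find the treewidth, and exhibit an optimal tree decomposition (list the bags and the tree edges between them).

Every bag has size at most 3, so the width is 3 − 1 = 2 and tw(G) ≤ 2. Conversely, {0, 1, 2} is a clique of size 3, and the vertices of any clique must share a bag in every tree decomposition; so some bag has ≥ 3 vertices and tw(G) ≥ 2. Therefore the treewidth is 2.

Treewidth 2.
One optimal decomposition is:
Bags: B1 = {0, 1, 3}  B2 = {0, 1, 2}
Tree: B1–B2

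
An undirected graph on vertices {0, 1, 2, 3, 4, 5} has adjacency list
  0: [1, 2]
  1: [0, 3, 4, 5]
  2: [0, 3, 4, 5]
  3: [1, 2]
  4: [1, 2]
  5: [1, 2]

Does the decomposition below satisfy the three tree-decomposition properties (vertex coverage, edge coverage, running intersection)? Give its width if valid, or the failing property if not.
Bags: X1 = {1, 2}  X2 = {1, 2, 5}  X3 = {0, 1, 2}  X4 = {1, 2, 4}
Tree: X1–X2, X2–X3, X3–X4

No — vertex 3 appears in no bag.

A tree decomposition must satisfy three properties: every vertex lies in some bag; for every edge, both endpoints lie together in some bag; and for every vertex, the bags containing it form a connected subtree. Here vertex 3 appears in no bag, so the decomposition is invalid.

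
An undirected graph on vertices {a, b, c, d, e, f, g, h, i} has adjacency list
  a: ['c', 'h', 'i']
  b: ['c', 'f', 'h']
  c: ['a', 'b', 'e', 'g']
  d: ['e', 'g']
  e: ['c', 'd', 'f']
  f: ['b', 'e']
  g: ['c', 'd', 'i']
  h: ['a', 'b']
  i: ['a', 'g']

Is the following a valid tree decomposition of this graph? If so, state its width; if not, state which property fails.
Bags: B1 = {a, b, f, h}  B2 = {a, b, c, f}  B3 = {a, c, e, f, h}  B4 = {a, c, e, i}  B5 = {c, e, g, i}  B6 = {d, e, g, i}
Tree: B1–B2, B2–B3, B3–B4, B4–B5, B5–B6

A tree decomposition must satisfy three properties: every vertex lies in some bag; for every edge, both endpoints lie together in some bag; and for every vertex, the bags containing it form a connected subtree. Here bags containing vertex h are not connected in the tree, so the decomposition is invalid.

No — bags containing vertex h are not connected in the tree.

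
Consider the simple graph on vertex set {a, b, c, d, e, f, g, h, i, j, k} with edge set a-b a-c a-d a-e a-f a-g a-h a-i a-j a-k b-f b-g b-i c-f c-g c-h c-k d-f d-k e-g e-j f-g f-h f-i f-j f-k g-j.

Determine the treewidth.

A width-3 tree decomposition is:
Bags: B1 = {a, d, f, k}  B2 = {a, c, f, k}  B3 = {a, c, f, g}  B4 = {a, b, f, g}  B5 = {a, f, g, j}  B6 = {a, c, f, h}  B7 = {a, b, f, i}  B8 = {a, e, g, j}
Tree: B1–B2, B2–B3, B3–B4, B3–B5, B3–B6, B4–B7, B5–B8
The largest bag has 4 vertices, giving width 3; this decomposition certifies tw(G) ≤ 3. For the lower bound, the 4 vertices {a, e, g, j} are pairwise adjacent, and any tree decomposition puts a clique entirely inside one bag — forcing width ≥ 3. Hence tw(G) = 3 exactly.

3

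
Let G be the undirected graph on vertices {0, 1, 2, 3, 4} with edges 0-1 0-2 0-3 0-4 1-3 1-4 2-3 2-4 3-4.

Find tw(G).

3

A width-3 tree decomposition is:
Bags: B1 = {0, 1, 3, 4}  B2 = {0, 2, 3, 4}
Tree: B1–B2
The largest bag has 4 vertices, giving width 3; this decomposition certifies tw(G) ≤ 3. For the lower bound, the 4 vertices {0, 1, 3, 4} are pairwise adjacent, and any tree decomposition puts a clique entirely inside one bag — forcing width ≥ 3. The upper and lower bounds meet at 3, so that is the treewidth.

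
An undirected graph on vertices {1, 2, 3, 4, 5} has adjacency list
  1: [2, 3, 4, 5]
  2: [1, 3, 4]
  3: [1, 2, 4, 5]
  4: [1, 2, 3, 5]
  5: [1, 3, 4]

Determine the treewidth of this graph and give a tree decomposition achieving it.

Treewidth 3.
Bags: B1 = {1, 3, 4, 5}  B2 = {1, 2, 3, 4}
Tree: B1–B2

Each bag holds 4 vertices, so the decomposition has width 3, which upper-bounds the treewidth. For the lower bound, the 4 vertices {1, 2, 3, 4} are pairwise adjacent, and any tree decomposition puts a clique entirely inside one bag — forcing width ≥ 3. The upper and lower bounds meet at 3, so that is the treewidth.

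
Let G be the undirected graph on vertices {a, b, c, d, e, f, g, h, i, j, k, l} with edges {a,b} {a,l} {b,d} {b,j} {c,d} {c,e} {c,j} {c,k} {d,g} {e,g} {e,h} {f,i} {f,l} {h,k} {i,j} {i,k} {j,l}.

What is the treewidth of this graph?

A width-3 tree decomposition is:
Bags: B1 = {e, g, h, k}  B2 = {c, e, g, k}  B3 = {c, d, g, k}  B4 = {c, d, i, k}  B5 = {c, d, i, j}  B6 = {b, d, i, j}  B7 = {b, f, i, j}  B8 = {b, f, j, l}  B9 = {a, b, f, l}
Tree: B1–B2, B2–B3, B3–B4, B4–B5, B5–B6, B6–B7, B7–B8, B8–B9
The largest bag has 4 vertices, giving width 3; this decomposition certifies tw(G) ≤ 3. For the lower bound: the 4 vertex sets {e,g,h}, {k}, {c}, {b,d,i,j} are disjoint, each induces a connected subgraph, and every pair is joined by at least one edge of G. Contracting each set to a single vertex therefore yields K_{4} as a minor, and since treewidth is minor-monotone, tw(G) ≥ tw(K_{4}) = 3. The upper and lower bounds meet at 3, so that is the treewidth.

3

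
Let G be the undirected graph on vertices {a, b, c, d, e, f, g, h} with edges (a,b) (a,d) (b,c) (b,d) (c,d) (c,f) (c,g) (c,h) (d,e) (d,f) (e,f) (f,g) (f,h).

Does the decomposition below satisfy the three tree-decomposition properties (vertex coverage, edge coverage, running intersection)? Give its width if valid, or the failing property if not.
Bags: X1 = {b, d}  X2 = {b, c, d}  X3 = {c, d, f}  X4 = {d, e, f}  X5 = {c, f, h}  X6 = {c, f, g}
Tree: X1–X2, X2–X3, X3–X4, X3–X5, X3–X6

A tree decomposition must satisfy three properties: every vertex lies in some bag; for every edge, both endpoints lie together in some bag; and for every vertex, the bags containing it form a connected subtree. Here vertex a appears in no bag, so the decomposition is invalid.

No — vertex a appears in no bag.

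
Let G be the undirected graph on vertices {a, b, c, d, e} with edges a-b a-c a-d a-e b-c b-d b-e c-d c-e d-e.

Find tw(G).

A width-4 tree decomposition is:
Bags: B1 = {a, b, c, d, e}
Tree: (single bag)
A single bag containing all 5 vertices is trivially a valid decomposition of width 4. For the lower bound, the 5 vertices {a, b, c, d, e} are pairwise adjacent, and any tree decomposition puts a clique entirely inside one bag — forcing width ≥ 4. Combining the bounds, tw(G) = 4.

4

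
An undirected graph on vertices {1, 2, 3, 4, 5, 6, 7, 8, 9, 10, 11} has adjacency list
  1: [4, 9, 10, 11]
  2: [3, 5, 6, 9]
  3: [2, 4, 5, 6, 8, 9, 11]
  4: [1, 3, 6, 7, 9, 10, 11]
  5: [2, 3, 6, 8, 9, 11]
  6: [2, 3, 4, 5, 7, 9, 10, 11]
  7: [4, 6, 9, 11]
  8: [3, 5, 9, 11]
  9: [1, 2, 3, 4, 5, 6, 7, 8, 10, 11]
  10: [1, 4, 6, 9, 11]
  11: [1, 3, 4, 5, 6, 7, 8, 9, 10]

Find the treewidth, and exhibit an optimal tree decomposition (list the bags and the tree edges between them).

Treewidth 4.
One optimal decomposition is:
Bags: B1 = {4, 6, 7, 9, 11}  B2 = {3, 4, 6, 9, 11}  B3 = {3, 5, 6, 9, 11}  B4 = {3, 5, 8, 9, 11}  B5 = {2, 3, 5, 6, 9}  B6 = {4, 6, 9, 10, 11}  B7 = {1, 4, 9, 10, 11}
Tree: B1–B2, B2–B3, B3–B4, B3–B5, B2–B6, B6–B7

Every bag has size at most 5, so the width is 5 − 1 = 4 and tw(G) ≤ 4. Conversely, {2, 3, 5, 6, 9} is a clique of size 5, and the vertices of any clique must share a bag in every tree decomposition; so some bag has ≥ 5 vertices and tw(G) ≥ 4. Hence tw(G) = 4 exactly.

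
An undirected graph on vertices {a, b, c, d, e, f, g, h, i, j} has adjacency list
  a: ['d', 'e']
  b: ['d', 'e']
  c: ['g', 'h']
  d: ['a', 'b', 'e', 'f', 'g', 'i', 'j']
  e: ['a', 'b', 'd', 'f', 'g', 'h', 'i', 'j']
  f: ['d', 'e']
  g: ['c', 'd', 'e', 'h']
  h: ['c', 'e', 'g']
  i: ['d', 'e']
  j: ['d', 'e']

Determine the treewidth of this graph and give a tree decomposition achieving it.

Treewidth 2.
One optimal decomposition is:
Bags: B1 = {b, d, e}  B2 = {a, d, e}  B3 = {d, e, f}  B4 = {d, e, g}  B5 = {d, e, j}  B6 = {e, g, h}  B7 = {d, e, i}  B8 = {c, g, h}
Tree: B1–B2, B2–B3, B2–B4, B1–B5, B4–B6, B1–B7, B6–B8

The largest bag has 3 vertices, giving width 2; this decomposition certifies tw(G) ≤ 2. On the other hand G contains the 3-clique {d, e, f}. A clique must lie in a single bag of any decomposition, so no decomposition can have width below 2. Hence tw(G) = 2 exactly.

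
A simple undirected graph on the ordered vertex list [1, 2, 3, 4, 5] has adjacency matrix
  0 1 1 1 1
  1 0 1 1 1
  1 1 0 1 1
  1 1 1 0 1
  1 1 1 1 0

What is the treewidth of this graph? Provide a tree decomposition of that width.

Treewidth 4.
One such decomposition:
Bags: B1 = {1, 2, 3, 4, 5}
Tree: (single bag)

A single bag containing all 5 vertices is trivially a valid decomposition of width 4. For the lower bound, the 5 vertices {1, 2, 3, 4, 5} are pairwise adjacent, and any tree decomposition puts a clique entirely inside one bag — forcing width ≥ 4. Hence tw(G) = 4 exactly.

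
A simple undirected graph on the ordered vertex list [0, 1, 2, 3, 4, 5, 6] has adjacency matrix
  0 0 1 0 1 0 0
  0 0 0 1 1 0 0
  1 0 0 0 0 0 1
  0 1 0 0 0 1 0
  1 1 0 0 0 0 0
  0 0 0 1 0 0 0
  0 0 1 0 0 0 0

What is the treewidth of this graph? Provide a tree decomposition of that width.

Every bag has size at most 2, so the width is 2 − 1 = 1 and tw(G) ≤ 1. Since G has at least one edge (e.g. 5–3), it is not an edgeless graph, so tw(G) ≥ 1. Combining the bounds, tw(G) = 1.

Treewidth 1.
Bags: B1 = {3, 5}  B2 = {1, 3}  B3 = {1, 4}  B4 = {0, 4}  B5 = {0, 2}  B6 = {2, 6}
Tree: B1–B2, B2–B3, B3–B4, B4–B5, B5–B6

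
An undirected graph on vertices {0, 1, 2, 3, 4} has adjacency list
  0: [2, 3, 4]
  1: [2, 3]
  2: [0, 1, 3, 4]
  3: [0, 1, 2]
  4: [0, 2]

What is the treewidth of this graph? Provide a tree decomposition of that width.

Treewidth 2.
Bags: B1 = {0, 2, 3}  B2 = {1, 2, 3}  B3 = {0, 2, 4}
Tree: B1–B2, B1–B3

Every bag has size at most 3, so the width is 3 − 1 = 2 and tw(G) ≤ 2. On the other hand G contains the 3-clique {0, 2, 3}. A clique must lie in a single bag of any decomposition, so no decomposition can have width below 2. Combining the bounds, tw(G) = 2.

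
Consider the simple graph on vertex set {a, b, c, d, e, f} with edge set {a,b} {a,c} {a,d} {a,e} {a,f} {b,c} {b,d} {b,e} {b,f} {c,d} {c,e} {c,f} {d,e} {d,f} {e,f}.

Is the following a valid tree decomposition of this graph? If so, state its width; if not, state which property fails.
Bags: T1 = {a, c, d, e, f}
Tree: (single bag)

No — vertex b appears in no bag.

A tree decomposition must satisfy three properties: every vertex lies in some bag; for every edge, both endpoints lie together in some bag; and for every vertex, the bags containing it form a connected subtree. Here vertex b appears in no bag, so the decomposition is invalid.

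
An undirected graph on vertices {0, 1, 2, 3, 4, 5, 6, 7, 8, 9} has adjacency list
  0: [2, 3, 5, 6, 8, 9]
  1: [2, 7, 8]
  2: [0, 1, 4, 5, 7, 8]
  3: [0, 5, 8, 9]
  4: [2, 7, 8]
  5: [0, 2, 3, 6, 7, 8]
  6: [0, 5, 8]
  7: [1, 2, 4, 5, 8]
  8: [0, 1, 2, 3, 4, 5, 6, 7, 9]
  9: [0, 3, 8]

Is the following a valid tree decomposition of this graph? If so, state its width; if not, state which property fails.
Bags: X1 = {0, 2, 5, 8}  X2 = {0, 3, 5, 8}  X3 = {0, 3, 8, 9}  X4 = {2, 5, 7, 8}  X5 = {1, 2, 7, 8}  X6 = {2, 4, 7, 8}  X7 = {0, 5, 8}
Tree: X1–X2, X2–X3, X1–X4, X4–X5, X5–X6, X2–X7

A tree decomposition must satisfy three properties: every vertex lies in some bag; for every edge, both endpoints lie together in some bag; and for every vertex, the bags containing it form a connected subtree. Here vertex 6 appears in no bag, so the decomposition is invalid.

No — vertex 6 appears in no bag.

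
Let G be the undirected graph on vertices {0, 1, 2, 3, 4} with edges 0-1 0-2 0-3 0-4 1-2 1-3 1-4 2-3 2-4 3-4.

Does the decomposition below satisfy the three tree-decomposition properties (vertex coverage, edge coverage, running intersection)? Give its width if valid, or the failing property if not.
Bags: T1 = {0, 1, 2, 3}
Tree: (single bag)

No — vertex 4 appears in no bag.

A tree decomposition must satisfy three properties: every vertex lies in some bag; for every edge, both endpoints lie together in some bag; and for every vertex, the bags containing it form a connected subtree. Here vertex 4 appears in no bag, so the decomposition is invalid.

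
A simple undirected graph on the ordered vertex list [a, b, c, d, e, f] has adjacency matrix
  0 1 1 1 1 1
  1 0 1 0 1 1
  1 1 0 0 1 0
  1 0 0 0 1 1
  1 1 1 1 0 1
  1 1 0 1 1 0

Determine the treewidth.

3

A width-3 tree decomposition is:
Bags: B1 = {a, d, e, f}  B2 = {a, b, e, f}  B3 = {a, b, c, e}
Tree: B1–B2, B2–B3
The largest bag has 4 vertices, giving width 3; this decomposition certifies tw(G) ≤ 3. On the other hand G contains the 4-clique {a, b, c, e}. A clique must lie in a single bag of any decomposition, so no decomposition can have width below 3. Combining the bounds, tw(G) = 3.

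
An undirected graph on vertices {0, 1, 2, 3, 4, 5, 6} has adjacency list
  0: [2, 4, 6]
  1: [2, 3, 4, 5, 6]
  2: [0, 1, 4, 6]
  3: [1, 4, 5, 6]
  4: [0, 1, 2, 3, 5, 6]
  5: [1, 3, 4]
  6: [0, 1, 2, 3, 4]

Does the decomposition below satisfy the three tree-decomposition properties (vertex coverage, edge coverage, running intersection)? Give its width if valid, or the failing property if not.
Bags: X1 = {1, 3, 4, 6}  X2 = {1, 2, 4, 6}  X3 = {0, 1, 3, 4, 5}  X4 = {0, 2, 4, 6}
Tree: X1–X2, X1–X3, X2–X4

A tree decomposition must satisfy three properties: every vertex lies in some bag; for every edge, both endpoints lie together in some bag; and for every vertex, the bags containing it form a connected subtree. Here bags containing vertex 0 are not connected in the tree, so the decomposition is invalid.

No — bags containing vertex 0 are not connected in the tree.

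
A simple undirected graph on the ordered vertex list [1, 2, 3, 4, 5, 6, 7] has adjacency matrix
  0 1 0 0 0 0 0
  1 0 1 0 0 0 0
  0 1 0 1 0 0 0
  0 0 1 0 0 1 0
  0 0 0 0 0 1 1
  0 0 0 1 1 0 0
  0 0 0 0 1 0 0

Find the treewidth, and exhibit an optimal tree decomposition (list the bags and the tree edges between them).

Treewidth 1.
One optimal decomposition is:
Bags: B1 = {5, 7}  B2 = {5, 6}  B3 = {4, 6}  B4 = {3, 4}  B5 = {2, 3}  B6 = {1, 2}
Tree: B1–B2, B2–B3, B3–B4, B4–B5, B5–B6

The largest bag has 2 vertices, giving width 1; this decomposition certifies tw(G) ≤ 1. Since G has at least one edge (e.g. 7–5), it is not an edgeless graph, so tw(G) ≥ 1. Combining the bounds, tw(G) = 1.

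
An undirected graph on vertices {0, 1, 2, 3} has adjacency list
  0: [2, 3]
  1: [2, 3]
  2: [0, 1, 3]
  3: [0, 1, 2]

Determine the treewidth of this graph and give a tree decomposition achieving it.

The largest bag has 3 vertices, giving width 2; this decomposition certifies tw(G) ≤ 2. For the lower bound, the 3 vertices {0, 2, 3} are pairwise adjacent, and any tree decomposition puts a clique entirely inside one bag — forcing width ≥ 2. Therefore the treewidth is 2.

Treewidth 2.
Bags: B1 = {1, 2, 3}  B2 = {0, 2, 3}
Tree: B1–B2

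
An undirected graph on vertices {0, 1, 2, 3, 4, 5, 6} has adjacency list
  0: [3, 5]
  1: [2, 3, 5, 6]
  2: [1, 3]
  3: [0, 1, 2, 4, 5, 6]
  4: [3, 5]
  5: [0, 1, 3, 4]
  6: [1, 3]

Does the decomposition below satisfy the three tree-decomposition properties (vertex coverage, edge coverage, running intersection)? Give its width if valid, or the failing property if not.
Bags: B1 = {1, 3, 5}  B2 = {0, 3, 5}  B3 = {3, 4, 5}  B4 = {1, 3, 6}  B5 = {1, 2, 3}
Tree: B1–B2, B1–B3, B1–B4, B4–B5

Yes; width 2.

Every vertex of G appears in some bag (union = {0, 1, 2, 3, 4, 5, 6}); every edge is covered by a bag; and for each vertex v the set of bags containing v is connected in the bag tree. The decomposition is therefore valid. The largest bag has 3 vertices, so the width is 2.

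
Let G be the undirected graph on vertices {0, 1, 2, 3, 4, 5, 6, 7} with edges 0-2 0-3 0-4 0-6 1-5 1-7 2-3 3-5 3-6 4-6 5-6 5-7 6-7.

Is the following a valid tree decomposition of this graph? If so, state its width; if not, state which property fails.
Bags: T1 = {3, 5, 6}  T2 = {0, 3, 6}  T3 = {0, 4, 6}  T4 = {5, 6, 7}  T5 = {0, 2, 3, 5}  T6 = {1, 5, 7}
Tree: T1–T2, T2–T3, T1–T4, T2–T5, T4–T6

A tree decomposition must satisfy three properties: every vertex lies in some bag; for every edge, both endpoints lie together in some bag; and for every vertex, the bags containing it form a connected subtree. Here bags containing vertex 5 are not connected in the tree, so the decomposition is invalid.

No — bags containing vertex 5 are not connected in the tree.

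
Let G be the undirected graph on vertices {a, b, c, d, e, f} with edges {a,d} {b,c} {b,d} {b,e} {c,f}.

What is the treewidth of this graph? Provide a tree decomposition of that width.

Every bag has size at most 2, so the width is 2 − 1 = 1 and tw(G) ≤ 1. Since G has at least one edge (e.g. c–b), it is not an edgeless graph, so tw(G) ≥ 1. The upper and lower bounds meet at 1, so that is the treewidth.

Treewidth 1.
One such decomposition:
Bags: B1 = {b, c}  B2 = {b, d}  B3 = {c, f}  B4 = {a, d}  B5 = {b, e}
Tree: B1–B2, B1–B3, B2–B4, B1–B5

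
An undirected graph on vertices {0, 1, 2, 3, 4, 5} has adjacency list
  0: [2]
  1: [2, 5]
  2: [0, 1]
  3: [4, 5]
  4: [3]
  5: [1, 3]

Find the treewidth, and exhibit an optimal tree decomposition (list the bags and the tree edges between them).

Treewidth 1.
One such decomposition:
Bags: B1 = {3, 4}  B2 = {3, 5}  B3 = {1, 5}  B4 = {1, 2}  B5 = {0, 2}
Tree: B1–B2, B2–B3, B3–B4, B4–B5

Each bag holds 2 vertices, so the decomposition has width 1, which upper-bounds the treewidth. Any graph with an edge has treewidth ≥ 1, and G has the edge 4–3. Therefore the treewidth is 1.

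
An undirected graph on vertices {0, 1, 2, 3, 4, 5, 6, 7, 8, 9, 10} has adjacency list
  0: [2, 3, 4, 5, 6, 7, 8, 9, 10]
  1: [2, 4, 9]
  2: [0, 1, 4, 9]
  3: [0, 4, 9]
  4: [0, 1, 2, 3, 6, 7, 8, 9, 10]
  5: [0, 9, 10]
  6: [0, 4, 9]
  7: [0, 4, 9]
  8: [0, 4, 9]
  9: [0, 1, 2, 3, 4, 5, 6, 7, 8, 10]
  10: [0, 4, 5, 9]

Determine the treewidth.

3

A width-3 tree decomposition is:
Bags: B1 = {0, 4, 9, 10}  B2 = {0, 2, 4, 9}  B3 = {0, 4, 7, 9}  B4 = {0, 4, 6, 9}  B5 = {0, 5, 9, 10}  B6 = {0, 3, 4, 9}  B7 = {0, 4, 8, 9}  B8 = {1, 2, 4, 9}
Tree: B1–B2, B2–B3, B2–B4, B1–B5, B1–B6, B6–B7, B2–B8
Every bag has size at most 4, so the width is 4 − 1 = 3 and tw(G) ≤ 3. On the other hand G contains the 4-clique {0, 2, 4, 9}. A clique must lie in a single bag of any decomposition, so no decomposition can have width below 3. The upper and lower bounds meet at 3, so that is the treewidth.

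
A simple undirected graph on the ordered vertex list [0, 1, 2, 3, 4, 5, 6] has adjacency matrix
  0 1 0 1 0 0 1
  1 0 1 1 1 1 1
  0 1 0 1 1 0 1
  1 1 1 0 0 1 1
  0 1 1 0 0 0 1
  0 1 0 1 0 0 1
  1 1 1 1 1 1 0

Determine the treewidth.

A width-3 tree decomposition is:
Bags: B1 = {1, 2, 3, 6}  B2 = {1, 2, 4, 6}  B3 = {0, 1, 3, 6}  B4 = {1, 3, 5, 6}
Tree: B1–B2, B1–B3, B1–B4
Each bag holds 4 vertices, so the decomposition has width 3, which upper-bounds the treewidth. On the other hand G contains the 4-clique {0, 1, 3, 6}. A clique must lie in a single bag of any decomposition, so no decomposition can have width below 3. Hence tw(G) = 3 exactly.

3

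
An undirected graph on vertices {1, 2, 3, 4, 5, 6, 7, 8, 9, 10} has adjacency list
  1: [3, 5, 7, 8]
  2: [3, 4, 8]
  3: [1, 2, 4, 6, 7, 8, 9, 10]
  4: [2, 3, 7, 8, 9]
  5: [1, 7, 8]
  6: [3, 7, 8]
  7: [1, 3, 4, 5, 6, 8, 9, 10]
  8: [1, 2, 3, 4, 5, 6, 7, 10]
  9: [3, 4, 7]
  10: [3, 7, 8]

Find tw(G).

A width-3 tree decomposition is:
Bags: B1 = {1, 3, 7, 8}  B2 = {3, 4, 7, 8}  B3 = {3, 4, 7, 9}  B4 = {2, 3, 4, 8}  B5 = {3, 6, 7, 8}  B6 = {3, 7, 8, 10}  B7 = {1, 5, 7, 8}
Tree: B1–B2, B2–B3, B2–B4, B1–B5, B2–B6, B1–B7
Every bag has size at most 4, so the width is 4 − 1 = 3 and tw(G) ≤ 3. For the lower bound, the 4 vertices {2, 3, 4, 8} are pairwise adjacent, and any tree decomposition puts a clique entirely inside one bag — forcing width ≥ 3. Therefore the treewidth is 3.

3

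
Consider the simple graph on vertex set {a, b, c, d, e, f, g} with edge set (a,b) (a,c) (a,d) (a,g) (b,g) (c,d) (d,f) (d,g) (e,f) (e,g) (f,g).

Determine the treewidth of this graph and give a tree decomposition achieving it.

Treewidth 2.
One such decomposition:
Bags: B1 = {a, d, g}  B2 = {a, b, g}  B3 = {d, f, g}  B4 = {e, f, g}  B5 = {a, c, d}
Tree: B1–B2, B1–B3, B3–B4, B1–B5

The largest bag has 3 vertices, giving width 2; this decomposition certifies tw(G) ≤ 2. Conversely, {d, f, g} is a clique of size 3, and the vertices of any clique must share a bag in every tree decomposition; so some bag has ≥ 3 vertices and tw(G) ≥ 2. Hence tw(G) = 2 exactly.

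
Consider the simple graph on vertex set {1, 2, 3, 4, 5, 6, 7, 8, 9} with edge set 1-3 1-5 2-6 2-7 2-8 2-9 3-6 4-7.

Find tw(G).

1

A width-1 tree decomposition is:
Bags: B1 = {2, 8}  B2 = {2, 7}  B3 = {4, 7}  B4 = {2, 6}  B5 = {2, 9}  B6 = {3, 6}  B7 = {1, 3}  B8 = {1, 5}
Tree: B1–B2, B2–B3, B1–B4, B1–B5, B4–B6, B6–B7, B7–B8
The largest bag has 2 vertices, giving width 1; this decomposition certifies tw(G) ≤ 1. G has an edge, so its treewidth is at least 1. Combining the bounds, tw(G) = 1.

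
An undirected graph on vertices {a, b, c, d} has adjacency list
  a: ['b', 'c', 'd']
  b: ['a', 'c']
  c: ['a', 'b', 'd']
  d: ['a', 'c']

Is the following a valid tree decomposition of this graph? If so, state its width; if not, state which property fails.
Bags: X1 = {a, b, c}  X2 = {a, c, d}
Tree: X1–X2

Yes; width 2.

Checking the three conditions: (i) the bags cover all of {a, b, c, d}; (ii) for each edge, some bag contains both endpoints; (iii) the bags containing any fixed vertex form a subtree. All hold, so the decomposition is valid with width 3 − 1 = 2.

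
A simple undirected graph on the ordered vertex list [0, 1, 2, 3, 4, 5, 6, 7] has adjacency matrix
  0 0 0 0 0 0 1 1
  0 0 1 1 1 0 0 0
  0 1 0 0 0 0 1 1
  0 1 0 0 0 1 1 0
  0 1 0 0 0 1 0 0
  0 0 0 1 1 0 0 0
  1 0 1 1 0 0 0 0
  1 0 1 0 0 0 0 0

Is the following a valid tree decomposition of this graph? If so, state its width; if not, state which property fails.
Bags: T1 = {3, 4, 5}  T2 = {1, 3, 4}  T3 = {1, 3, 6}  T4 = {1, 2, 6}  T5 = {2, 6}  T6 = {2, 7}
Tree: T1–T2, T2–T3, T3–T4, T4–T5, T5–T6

No — vertex 0 appears in no bag.

A tree decomposition must satisfy three properties: every vertex lies in some bag; for every edge, both endpoints lie together in some bag; and for every vertex, the bags containing it form a connected subtree. Here vertex 0 appears in no bag, so the decomposition is invalid.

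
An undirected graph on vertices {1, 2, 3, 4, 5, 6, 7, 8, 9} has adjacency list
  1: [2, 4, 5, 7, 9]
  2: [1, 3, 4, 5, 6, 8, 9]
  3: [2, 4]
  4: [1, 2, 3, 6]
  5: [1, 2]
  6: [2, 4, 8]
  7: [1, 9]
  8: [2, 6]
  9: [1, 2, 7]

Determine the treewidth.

2

A width-2 tree decomposition is:
Bags: B1 = {1, 2, 4}  B2 = {1, 2, 9}  B3 = {2, 3, 4}  B4 = {2, 4, 6}  B5 = {1, 7, 9}  B6 = {2, 6, 8}  B7 = {1, 2, 5}
Tree: B1–B2, B1–B3, B3–B4, B2–B5, B4–B6, B1–B7
Every bag has size at most 3, so the width is 3 − 1 = 2 and tw(G) ≤ 2. Conversely, {2, 6, 8} is a clique of size 3, and the vertices of any clique must share a bag in every tree decomposition; so some bag has ≥ 3 vertices and tw(G) ≥ 2. Therefore the treewidth is 2.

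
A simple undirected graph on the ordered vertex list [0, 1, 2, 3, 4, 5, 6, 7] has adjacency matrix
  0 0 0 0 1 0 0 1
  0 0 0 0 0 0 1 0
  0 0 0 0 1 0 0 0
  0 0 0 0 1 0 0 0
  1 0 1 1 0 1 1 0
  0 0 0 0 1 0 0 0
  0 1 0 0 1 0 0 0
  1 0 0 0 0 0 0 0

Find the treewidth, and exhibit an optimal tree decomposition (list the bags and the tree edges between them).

Treewidth 1.
One such decomposition:
Bags: B1 = {2, 4}  B2 = {4, 5}  B3 = {3, 4}  B4 = {4, 6}  B5 = {1, 6}  B6 = {0, 4}  B7 = {0, 7}
Tree: B1–B2, B1–B3, B1–B4, B4–B5, B3–B6, B6–B7

The largest bag has 2 vertices, giving width 1; this decomposition certifies tw(G) ≤ 1. G has an edge, so its treewidth is at least 1. Hence tw(G) = 1 exactly.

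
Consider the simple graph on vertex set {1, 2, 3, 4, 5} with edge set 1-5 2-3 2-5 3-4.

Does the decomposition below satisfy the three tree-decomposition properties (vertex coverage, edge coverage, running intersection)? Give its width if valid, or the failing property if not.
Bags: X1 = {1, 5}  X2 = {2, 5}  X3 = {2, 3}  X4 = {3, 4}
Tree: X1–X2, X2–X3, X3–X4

Yes; width 1.

Vertex coverage: the bags together contain {1, 2, 3, 4, 5}, the full vertex set. Edge coverage: each edge of G has both endpoints in at least one bag. Running intersection: for every vertex, the bags containing it form a connected subtree. All three properties hold, so this is a valid tree decomposition of width max|bag| − 1 = 1, and hence tw(G) ≤ 1.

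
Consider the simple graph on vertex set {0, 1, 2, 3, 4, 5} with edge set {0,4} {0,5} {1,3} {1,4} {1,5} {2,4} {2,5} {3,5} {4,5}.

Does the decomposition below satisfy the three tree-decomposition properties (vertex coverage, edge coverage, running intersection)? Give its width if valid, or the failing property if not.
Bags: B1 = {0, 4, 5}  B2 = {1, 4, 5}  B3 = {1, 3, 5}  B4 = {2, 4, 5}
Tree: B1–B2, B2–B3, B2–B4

Every vertex of G appears in some bag (union = {0, 1, 2, 3, 4, 5}); every edge is covered by a bag; and for each vertex v the set of bags containing v is connected in the bag tree. The decomposition is therefore valid. The largest bag has 3 vertices, so the width is 2.

Yes; width 2.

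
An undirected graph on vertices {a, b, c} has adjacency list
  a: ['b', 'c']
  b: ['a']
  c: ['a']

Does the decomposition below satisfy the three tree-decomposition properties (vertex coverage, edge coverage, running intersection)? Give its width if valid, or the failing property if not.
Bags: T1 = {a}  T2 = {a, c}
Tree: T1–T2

No — vertex b appears in no bag.

A tree decomposition must satisfy three properties: every vertex lies in some bag; for every edge, both endpoints lie together in some bag; and for every vertex, the bags containing it form a connected subtree. Here vertex b appears in no bag, so the decomposition is invalid.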